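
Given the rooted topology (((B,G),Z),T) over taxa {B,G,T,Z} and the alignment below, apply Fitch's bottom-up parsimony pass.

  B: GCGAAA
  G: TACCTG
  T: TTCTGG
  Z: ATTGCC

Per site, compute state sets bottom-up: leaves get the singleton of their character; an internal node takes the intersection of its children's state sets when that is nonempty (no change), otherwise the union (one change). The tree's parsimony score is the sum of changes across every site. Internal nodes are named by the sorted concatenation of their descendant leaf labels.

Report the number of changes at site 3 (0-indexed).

BG@0: {G} ∪ {T} = {G,T} (union, +1)
BGZ@0: {G,T} ∪ {A} = {A,G,T} (union, +1)
BGTZ@0: {A,G,T} ∩ {T} = {T} (intersection, +0)
BG@1: {C} ∪ {A} = {A,C} (union, +1)
BGZ@1: {A,C} ∪ {T} = {A,C,T} (union, +1)
BGTZ@1: {A,C,T} ∩ {T} = {T} (intersection, +0)
BG@2: {G} ∪ {C} = {C,G} (union, +1)
BGZ@2: {C,G} ∪ {T} = {C,G,T} (union, +1)
BGTZ@2: {C,G,T} ∩ {C} = {C} (intersection, +0)
BG@3: {A} ∪ {C} = {A,C} (union, +1)
BGZ@3: {A,C} ∪ {G} = {A,C,G} (union, +1)
BGTZ@3: {A,C,G} ∪ {T} = {A,C,G,T} (union, +1)
BG@4: {A} ∪ {T} = {A,T} (union, +1)
BGZ@4: {A,T} ∪ {C} = {A,C,T} (union, +1)
BGTZ@4: {A,C,T} ∪ {G} = {A,C,G,T} (union, +1)
BG@5: {A} ∪ {G} = {A,G} (union, +1)
BGZ@5: {A,G} ∪ {C} = {A,C,G} (union, +1)
BGTZ@5: {A,C,G} ∩ {G} = {G} (intersection, +0)
per-site changes: [2, 2, 2, 3, 3, 2]; total = 14

3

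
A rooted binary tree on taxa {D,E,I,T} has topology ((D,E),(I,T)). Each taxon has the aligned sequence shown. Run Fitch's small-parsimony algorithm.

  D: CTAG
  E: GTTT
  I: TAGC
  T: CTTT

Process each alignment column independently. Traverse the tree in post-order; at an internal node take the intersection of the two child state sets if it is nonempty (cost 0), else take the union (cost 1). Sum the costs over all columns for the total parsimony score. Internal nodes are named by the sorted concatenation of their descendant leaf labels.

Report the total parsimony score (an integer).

7

[col 0] DE: children D:{C}, E:{G} ∪→ {C,G}; cost 1
[col 0] IT: children I:{T}, T:{C} ∪→ {C,T}; cost 1
[col 0] DEIT: children DE:{C,G}, IT:{C,T} ∩→ {C}; cost 0
[col 1] DE: children D:{T}, E:{T} ∩→ {T}; cost 0
[col 1] IT: children I:{A}, T:{T} ∪→ {A,T}; cost 1
[col 1] DEIT: children DE:{T}, IT:{A,T} ∩→ {T}; cost 0
[col 2] DE: children D:{A}, E:{T} ∪→ {A,T}; cost 1
[col 2] IT: children I:{G}, T:{T} ∪→ {G,T}; cost 1
[col 2] DEIT: children DE:{A,T}, IT:{G,T} ∩→ {T}; cost 0
[col 3] DE: children D:{G}, E:{T} ∪→ {G,T}; cost 1
[col 3] IT: children I:{C}, T:{T} ∪→ {C,T}; cost 1
[col 3] DEIT: children DE:{G,T}, IT:{C,T} ∩→ {T}; cost 0
per-site changes: [2, 1, 2, 2]; total = 7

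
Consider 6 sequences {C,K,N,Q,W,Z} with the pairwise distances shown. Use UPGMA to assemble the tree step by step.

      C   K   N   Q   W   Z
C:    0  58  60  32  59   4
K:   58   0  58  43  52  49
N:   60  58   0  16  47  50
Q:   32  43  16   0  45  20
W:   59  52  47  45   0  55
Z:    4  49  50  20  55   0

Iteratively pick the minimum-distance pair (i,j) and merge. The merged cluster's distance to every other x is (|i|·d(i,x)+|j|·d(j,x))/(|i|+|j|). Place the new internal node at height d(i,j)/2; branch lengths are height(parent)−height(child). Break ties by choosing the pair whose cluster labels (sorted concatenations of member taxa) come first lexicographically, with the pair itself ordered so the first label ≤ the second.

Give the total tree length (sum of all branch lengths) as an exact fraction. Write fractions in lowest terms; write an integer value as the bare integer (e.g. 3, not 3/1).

108

1. join C+Z (d=4) ⇒ CZ; edges |C|=2, |Z|=2
  updated: d(CZ,K)=107/2, d(CZ,N)=55, d(CZ,Q)=26, d(CZ,W)=57
2. join N+Q (d=16) ⇒ NQ; edges |N|=8, |Q|=8
  updated: d(CZ,NQ)=81/2, d(K,NQ)=101/2, d(NQ,W)=46
3. join CZ+NQ (d=81/2) ⇒ CNQZ; edges |CZ|=73/4, |NQ|=49/4
  updated: d(CNQZ,K)=52, d(CNQZ,W)=103/2
4. join CNQZ+W (d=103/2) ⇒ CNQWZ; edges |CNQZ|=11/2, |W|=103/4
  updated: d(CNQWZ,K)=52
5. join CNQWZ+K (d=52) ⇒ CKNQWZ; edges |CNQWZ|=1/4, |K|=26
final tree: ((((C:2,Z:2):73/4,(N:8,Q:8):49/4):11/2,W:103/4):1/4,K:26)
total length: 108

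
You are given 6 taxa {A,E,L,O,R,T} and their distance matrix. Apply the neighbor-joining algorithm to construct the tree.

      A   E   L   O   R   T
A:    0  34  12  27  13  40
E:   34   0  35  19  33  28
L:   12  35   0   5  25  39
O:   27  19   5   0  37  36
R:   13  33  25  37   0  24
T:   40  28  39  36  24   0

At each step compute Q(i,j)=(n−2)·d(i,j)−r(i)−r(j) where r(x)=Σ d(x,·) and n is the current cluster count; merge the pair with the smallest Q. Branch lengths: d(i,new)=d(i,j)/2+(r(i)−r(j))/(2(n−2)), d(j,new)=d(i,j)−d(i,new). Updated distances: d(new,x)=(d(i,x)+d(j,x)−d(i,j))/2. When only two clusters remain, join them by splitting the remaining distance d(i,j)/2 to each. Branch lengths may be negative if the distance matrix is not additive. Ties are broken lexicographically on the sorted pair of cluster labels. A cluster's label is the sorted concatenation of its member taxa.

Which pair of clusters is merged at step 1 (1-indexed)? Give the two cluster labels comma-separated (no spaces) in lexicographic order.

1. join L+O (d=5, Q=-220) ⇒ LO; edges |L|=3/2, |O|=7/2
  updated: d(A,LO)=17, d(E,LO)=49/2, d(LO,R)=57/2, d(LO,T)=35
2. join A+R (d=13, Q=-327/2) ⇒ AR; edges |A|=89/12, |R|=67/12
  updated: d(AR,E)=27, d(AR,LO)=65/4, d(AR,T)=51/2
3. join AR+LO (d=65/4, Q=-112) ⇒ ALOR; edges |AR|=51/8, |LO|=79/8
  updated: d(ALOR,E)=141/8, d(ALOR,T)=177/8
4. join ALOR+E (d=141/8, Q=-271/4) ⇒ AELOR; edges |ALOR|=47/8, |E|=47/4
  updated: d(AELOR,T)=65/4
5. join AELOR+T (d=65/4) ⇒ AELORT; edges |AELOR|=65/8, |T|=65/8
final tree: ((((A:89/12,R:67/12):51/8,(L:3/2,O:7/2):79/8):47/8,E:47/4):65/8,T:65/8)
total length: 545/8

L,O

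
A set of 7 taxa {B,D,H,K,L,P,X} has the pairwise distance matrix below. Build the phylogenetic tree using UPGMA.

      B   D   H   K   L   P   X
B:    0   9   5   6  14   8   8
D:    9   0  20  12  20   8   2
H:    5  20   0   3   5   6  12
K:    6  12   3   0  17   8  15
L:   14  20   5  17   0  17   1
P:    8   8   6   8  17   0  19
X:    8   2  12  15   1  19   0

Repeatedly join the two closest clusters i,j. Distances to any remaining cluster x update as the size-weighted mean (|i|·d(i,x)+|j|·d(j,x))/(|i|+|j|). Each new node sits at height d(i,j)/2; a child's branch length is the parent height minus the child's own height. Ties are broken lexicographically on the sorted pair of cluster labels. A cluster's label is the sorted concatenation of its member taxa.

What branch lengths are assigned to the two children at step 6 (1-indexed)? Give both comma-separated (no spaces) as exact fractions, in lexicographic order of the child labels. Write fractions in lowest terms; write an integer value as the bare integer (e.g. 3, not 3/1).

17/6,1

step 1: merge (L,X) at d=1; branch lengths L→1/2, X→1/2; new cluster LX
  updated: d(B,LX)=11, d(D,LX)=11, d(H,LX)=17/2, d(K,LX)=16, d(LX,P)=18
step 2: merge (H,K) at d=3; branch lengths H→3/2, K→3/2; new cluster HK
  updated: d(B,HK)=11/2, d(D,HK)=16, d(HK,LX)=49/4, d(HK,P)=7
step 3: merge (B,HK) at d=11/2; branch lengths B→11/4, HK→5/4; new cluster BHK
  updated: d(BHK,D)=41/3, d(BHK,LX)=71/6, d(BHK,P)=22/3
step 4: merge (BHK,P) at d=22/3; branch lengths BHK→11/12, P→11/3; new cluster BHKP
  updated: d(BHKP,D)=49/4, d(BHKP,LX)=107/8
step 5: merge (D,LX) at d=11; branch lengths D→11/2, LX→5; new cluster DLX
  updated: d(BHKP,DLX)=13
step 6: merge (BHKP,DLX) at d=13; branch lengths BHKP→17/6, DLX→1; new cluster BDHKLPX
final tree: (((B:11/4,(H:3/2,K:3/2):5/4):11/12,P:11/3):17/6,(D:11/2,(L:1/2,X:1/2):5):1)
total length: 323/12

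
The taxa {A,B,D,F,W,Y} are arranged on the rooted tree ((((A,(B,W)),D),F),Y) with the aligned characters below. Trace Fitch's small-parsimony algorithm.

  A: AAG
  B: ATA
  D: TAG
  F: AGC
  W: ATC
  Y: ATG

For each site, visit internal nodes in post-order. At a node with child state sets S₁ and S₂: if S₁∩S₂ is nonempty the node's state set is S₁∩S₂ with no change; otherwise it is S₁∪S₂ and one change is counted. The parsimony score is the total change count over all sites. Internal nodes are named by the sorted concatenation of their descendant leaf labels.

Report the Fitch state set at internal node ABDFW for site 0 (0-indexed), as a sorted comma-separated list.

BW@0: {A} ∩ {A} = {A} (intersection, +0)
ABW@0: {A} ∩ {A} = {A} (intersection, +0)
ABDW@0: {A} ∪ {T} = {A,T} (union, +1)
ABDFW@0: {A,T} ∩ {A} = {A} (intersection, +0)
ABDFWY@0: {A} ∩ {A} = {A} (intersection, +0)
BW@1: {T} ∩ {T} = {T} (intersection, +0)
ABW@1: {A} ∪ {T} = {A,T} (union, +1)
ABDW@1: {A,T} ∩ {A} = {A} (intersection, +0)
ABDFW@1: {A} ∪ {G} = {A,G} (union, +1)
ABDFWY@1: {A,G} ∪ {T} = {A,G,T} (union, +1)
BW@2: {A} ∪ {C} = {A,C} (union, +1)
ABW@2: {G} ∪ {A,C} = {A,C,G} (union, +1)
ABDW@2: {A,C,G} ∩ {G} = {G} (intersection, +0)
ABDFW@2: {G} ∪ {C} = {C,G} (union, +1)
ABDFWY@2: {C,G} ∩ {G} = {G} (intersection, +0)
per-site changes: [1, 3, 3]; total = 7

A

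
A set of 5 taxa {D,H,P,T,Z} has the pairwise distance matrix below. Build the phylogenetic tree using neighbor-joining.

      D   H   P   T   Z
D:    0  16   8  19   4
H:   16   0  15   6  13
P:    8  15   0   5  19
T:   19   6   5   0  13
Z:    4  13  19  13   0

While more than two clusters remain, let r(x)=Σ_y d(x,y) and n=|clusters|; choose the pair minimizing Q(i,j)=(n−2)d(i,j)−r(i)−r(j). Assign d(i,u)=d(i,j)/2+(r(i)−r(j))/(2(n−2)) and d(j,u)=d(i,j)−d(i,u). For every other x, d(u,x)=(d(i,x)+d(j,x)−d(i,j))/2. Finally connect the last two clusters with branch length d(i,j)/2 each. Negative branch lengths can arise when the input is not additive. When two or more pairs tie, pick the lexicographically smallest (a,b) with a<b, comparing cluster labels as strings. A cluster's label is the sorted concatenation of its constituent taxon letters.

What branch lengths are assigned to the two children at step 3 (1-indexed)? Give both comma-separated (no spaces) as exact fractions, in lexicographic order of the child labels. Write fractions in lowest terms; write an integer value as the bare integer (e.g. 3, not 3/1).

23/8,33/8

1. join D+Z (d=4, Q=-84) ⇒ DZ; edges |D|=5/3, |Z|=7/3
  updated: d(DZ,H)=25/2, d(DZ,P)=23/2, d(DZ,T)=14
2. join DZ+H (d=25/2, Q=-93/2) ⇒ DHZ; edges |DZ|=59/8, |H|=41/8
  updated: d(DHZ,P)=7, d(DHZ,T)=15/4
3. join DHZ+P (d=7, Q=-63/4) ⇒ DHPZ; edges |DHZ|=23/8, |P|=33/8
  updated: d(DHPZ,T)=7/8
4. join DHPZ+T (d=7/8) ⇒ DHPTZ; edges |DHPZ|=7/16, |T|=7/16
final tree: ((((D:5/3,Z:7/3):59/8,H:41/8):23/8,P:33/8):7/16,T:7/16)
total length: 195/8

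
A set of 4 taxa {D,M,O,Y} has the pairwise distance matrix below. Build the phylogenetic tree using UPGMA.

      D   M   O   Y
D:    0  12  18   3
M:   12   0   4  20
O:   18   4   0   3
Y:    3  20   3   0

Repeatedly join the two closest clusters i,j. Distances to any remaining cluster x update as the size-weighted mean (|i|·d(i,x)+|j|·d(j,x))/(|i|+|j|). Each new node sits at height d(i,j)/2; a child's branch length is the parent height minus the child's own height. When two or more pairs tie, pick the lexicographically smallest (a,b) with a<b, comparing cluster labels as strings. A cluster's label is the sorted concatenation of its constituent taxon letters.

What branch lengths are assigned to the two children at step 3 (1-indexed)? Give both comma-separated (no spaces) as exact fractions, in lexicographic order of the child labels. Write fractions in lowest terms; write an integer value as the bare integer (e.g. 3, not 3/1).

iteration 1: select D,Y (d=3); attach at lengths (3/2, 3/2); label the merged cluster DY
  updated: d(DY,M)=16, d(DY,O)=21/2
iteration 2: select M,O (d=4); attach at lengths (2, 2); label the merged cluster MO
  updated: d(DY,MO)=53/4
iteration 3: select DY,MO (d=53/4); attach at lengths (41/8, 37/8); label the merged cluster DMOY
final tree: ((D:3/2,Y:3/2):41/8,(M:2,O:2):37/8)
total length: 67/4

41/8,37/8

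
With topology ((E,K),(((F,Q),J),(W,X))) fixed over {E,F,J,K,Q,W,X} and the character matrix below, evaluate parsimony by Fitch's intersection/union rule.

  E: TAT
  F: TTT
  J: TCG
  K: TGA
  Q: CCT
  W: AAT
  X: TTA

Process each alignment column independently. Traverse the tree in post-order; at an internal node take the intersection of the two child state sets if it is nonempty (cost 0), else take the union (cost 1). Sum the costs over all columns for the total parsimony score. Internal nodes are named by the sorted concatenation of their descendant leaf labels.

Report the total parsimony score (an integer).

[col 0] EK: children E:{T}, K:{T} ∩→ {T}; cost 0
[col 0] FQ: children F:{T}, Q:{C} ∪→ {C,T}; cost 1
[col 0] FJQ: children FQ:{C,T}, J:{T} ∩→ {T}; cost 0
[col 0] WX: children W:{A}, X:{T} ∪→ {A,T}; cost 1
[col 0] FJQWX: children FJQ:{T}, WX:{A,T} ∩→ {T}; cost 0
[col 0] EFJKQWX: children EK:{T}, FJQWX:{T} ∩→ {T}; cost 0
[col 1] EK: children E:{A}, K:{G} ∪→ {A,G}; cost 1
[col 1] FQ: children F:{T}, Q:{C} ∪→ {C,T}; cost 1
[col 1] FJQ: children FQ:{C,T}, J:{C} ∩→ {C}; cost 0
[col 1] WX: children W:{A}, X:{T} ∪→ {A,T}; cost 1
[col 1] FJQWX: children FJQ:{C}, WX:{A,T} ∪→ {A,C,T}; cost 1
[col 1] EFJKQWX: children EK:{A,G}, FJQWX:{A,C,T} ∩→ {A}; cost 0
[col 2] EK: children E:{T}, K:{A} ∪→ {A,T}; cost 1
[col 2] FQ: children F:{T}, Q:{T} ∩→ {T}; cost 0
[col 2] FJQ: children FQ:{T}, J:{G} ∪→ {G,T}; cost 1
[col 2] WX: children W:{T}, X:{A} ∪→ {A,T}; cost 1
[col 2] FJQWX: children FJQ:{G,T}, WX:{A,T} ∩→ {T}; cost 0
[col 2] EFJKQWX: children EK:{A,T}, FJQWX:{T} ∩→ {T}; cost 0
per-site changes: [2, 4, 3]; total = 9

9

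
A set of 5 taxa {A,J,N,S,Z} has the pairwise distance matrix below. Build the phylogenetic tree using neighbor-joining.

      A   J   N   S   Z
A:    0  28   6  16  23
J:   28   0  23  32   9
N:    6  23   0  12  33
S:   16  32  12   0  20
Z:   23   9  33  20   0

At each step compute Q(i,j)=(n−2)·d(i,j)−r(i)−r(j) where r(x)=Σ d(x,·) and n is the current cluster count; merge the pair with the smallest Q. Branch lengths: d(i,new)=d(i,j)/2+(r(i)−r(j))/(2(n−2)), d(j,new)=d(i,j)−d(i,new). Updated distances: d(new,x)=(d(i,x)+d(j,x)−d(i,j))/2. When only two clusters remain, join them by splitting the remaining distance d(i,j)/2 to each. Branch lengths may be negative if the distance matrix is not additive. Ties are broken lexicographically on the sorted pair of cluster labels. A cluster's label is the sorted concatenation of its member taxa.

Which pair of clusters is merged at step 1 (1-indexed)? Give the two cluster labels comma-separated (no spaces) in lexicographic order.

J,Z

step 1: merge (J,Z) at d=9, Q=-150; branch lengths J→17/3, Z→10/3; new cluster JZ
  updated: d(A,JZ)=21, d(JZ,N)=47/2, d(JZ,S)=43/2
step 2: merge (A,N) at d=6, Q=-145/2; branch lengths A→27/8, N→21/8; new cluster AN
  updated: d(AN,JZ)=77/4, d(AN,S)=11
step 3: merge (AN,JZ) at d=77/4, Q=-207/4; branch lengths AN→35/8, JZ→119/8; new cluster AJNZ
  updated: d(AJNZ,S)=53/8
step 4: merge (AJNZ,S) at d=53/8; branch lengths AJNZ→53/16, S→53/16; new cluster AJNSZ
final tree: (((A:27/8,N:21/8):35/8,(J:17/3,Z:10/3):119/8):53/16,S:53/16)
total length: 327/8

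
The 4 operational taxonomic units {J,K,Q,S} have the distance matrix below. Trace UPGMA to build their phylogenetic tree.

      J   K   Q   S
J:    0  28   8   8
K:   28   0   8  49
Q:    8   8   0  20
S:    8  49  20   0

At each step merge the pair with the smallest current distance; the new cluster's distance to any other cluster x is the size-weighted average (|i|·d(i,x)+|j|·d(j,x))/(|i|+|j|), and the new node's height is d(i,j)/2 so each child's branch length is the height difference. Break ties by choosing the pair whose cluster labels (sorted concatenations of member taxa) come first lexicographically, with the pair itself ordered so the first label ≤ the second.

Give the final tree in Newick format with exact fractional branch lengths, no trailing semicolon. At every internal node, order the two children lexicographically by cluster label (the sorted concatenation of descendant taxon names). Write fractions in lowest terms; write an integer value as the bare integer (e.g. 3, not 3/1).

(((J:4,Q:4):3,S:7):43/6,K:85/6)

step 1: merge (J,Q) at d=8; branch lengths J→4, Q→4; new cluster JQ
  updated: d(JQ,K)=18, d(JQ,S)=14
step 2: merge (JQ,S) at d=14; branch lengths JQ→3, S→7; new cluster JQS
  updated: d(JQS,K)=85/3
step 3: merge (JQS,K) at d=85/3; branch lengths JQS→43/6, K→85/6; new cluster JKQS
final tree: (((J:4,Q:4):3,S:7):43/6,K:85/6)
total length: 118/3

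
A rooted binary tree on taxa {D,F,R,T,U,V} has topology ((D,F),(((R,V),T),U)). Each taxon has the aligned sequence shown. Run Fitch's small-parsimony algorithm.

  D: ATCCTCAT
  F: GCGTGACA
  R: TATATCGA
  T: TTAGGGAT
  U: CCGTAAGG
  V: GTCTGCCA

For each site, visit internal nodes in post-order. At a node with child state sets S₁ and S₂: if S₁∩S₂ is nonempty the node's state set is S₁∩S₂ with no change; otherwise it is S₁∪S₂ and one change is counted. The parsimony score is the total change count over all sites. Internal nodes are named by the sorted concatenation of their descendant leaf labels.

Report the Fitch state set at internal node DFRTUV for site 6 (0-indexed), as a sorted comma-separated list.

[col 0] DF: children D:{A}, F:{G} ∪→ {A,G}; cost 1
[col 0] RV: children R:{T}, V:{G} ∪→ {G,T}; cost 1
[col 0] RTV: children RV:{G,T}, T:{T} ∩→ {T}; cost 0
[col 0] RTUV: children RTV:{T}, U:{C} ∪→ {C,T}; cost 1
[col 0] DFRTUV: children DF:{A,G}, RTUV:{C,T} ∪→ {A,C,G,T}; cost 1
[col 1] DF: children D:{T}, F:{C} ∪→ {C,T}; cost 1
[col 1] RV: children R:{A}, V:{T} ∪→ {A,T}; cost 1
[col 1] RTV: children RV:{A,T}, T:{T} ∩→ {T}; cost 0
[col 1] RTUV: children RTV:{T}, U:{C} ∪→ {C,T}; cost 1
[col 1] DFRTUV: children DF:{C,T}, RTUV:{C,T} ∩→ {C,T}; cost 0
[col 2] DF: children D:{C}, F:{G} ∪→ {C,G}; cost 1
[col 2] RV: children R:{T}, V:{C} ∪→ {C,T}; cost 1
[col 2] RTV: children RV:{C,T}, T:{A} ∪→ {A,C,T}; cost 1
[col 2] RTUV: children RTV:{A,C,T}, U:{G} ∪→ {A,C,G,T}; cost 1
[col 2] DFRTUV: children DF:{C,G}, RTUV:{A,C,G,T} ∩→ {C,G}; cost 0
[col 3] DF: children D:{C}, F:{T} ∪→ {C,T}; cost 1
[col 3] RV: children R:{A}, V:{T} ∪→ {A,T}; cost 1
[col 3] RTV: children RV:{A,T}, T:{G} ∪→ {A,G,T}; cost 1
[col 3] RTUV: children RTV:{A,G,T}, U:{T} ∩→ {T}; cost 0
[col 3] DFRTUV: children DF:{C,T}, RTUV:{T} ∩→ {T}; cost 0
[col 4] DF: children D:{T}, F:{G} ∪→ {G,T}; cost 1
[col 4] RV: children R:{T}, V:{G} ∪→ {G,T}; cost 1
[col 4] RTV: children RV:{G,T}, T:{G} ∩→ {G}; cost 0
[col 4] RTUV: children RTV:{G}, U:{A} ∪→ {A,G}; cost 1
[col 4] DFRTUV: children DF:{G,T}, RTUV:{A,G} ∩→ {G}; cost 0
[col 5] DF: children D:{C}, F:{A} ∪→ {A,C}; cost 1
[col 5] RV: children R:{C}, V:{C} ∩→ {C}; cost 0
[col 5] RTV: children RV:{C}, T:{G} ∪→ {C,G}; cost 1
[col 5] RTUV: children RTV:{C,G}, U:{A} ∪→ {A,C,G}; cost 1
[col 5] DFRTUV: children DF:{A,C}, RTUV:{A,C,G} ∩→ {A,C}; cost 0
[col 6] DF: children D:{A}, F:{C} ∪→ {A,C}; cost 1
[col 6] RV: children R:{G}, V:{C} ∪→ {C,G}; cost 1
[col 6] RTV: children RV:{C,G}, T:{A} ∪→ {A,C,G}; cost 1
[col 6] RTUV: children RTV:{A,C,G}, U:{G} ∩→ {G}; cost 0
[col 6] DFRTUV: children DF:{A,C}, RTUV:{G} ∪→ {A,C,G}; cost 1
[col 7] DF: children D:{T}, F:{A} ∪→ {A,T}; cost 1
[col 7] RV: children R:{A}, V:{A} ∩→ {A}; cost 0
[col 7] RTV: children RV:{A}, T:{T} ∪→ {A,T}; cost 1
[col 7] RTUV: children RTV:{A,T}, U:{G} ∪→ {A,G,T}; cost 1
[col 7] DFRTUV: children DF:{A,T}, RTUV:{A,G,T} ∩→ {A,T}; cost 0
per-site changes: [4, 3, 4, 3, 3, 3, 4, 3]; total = 27

A,C,G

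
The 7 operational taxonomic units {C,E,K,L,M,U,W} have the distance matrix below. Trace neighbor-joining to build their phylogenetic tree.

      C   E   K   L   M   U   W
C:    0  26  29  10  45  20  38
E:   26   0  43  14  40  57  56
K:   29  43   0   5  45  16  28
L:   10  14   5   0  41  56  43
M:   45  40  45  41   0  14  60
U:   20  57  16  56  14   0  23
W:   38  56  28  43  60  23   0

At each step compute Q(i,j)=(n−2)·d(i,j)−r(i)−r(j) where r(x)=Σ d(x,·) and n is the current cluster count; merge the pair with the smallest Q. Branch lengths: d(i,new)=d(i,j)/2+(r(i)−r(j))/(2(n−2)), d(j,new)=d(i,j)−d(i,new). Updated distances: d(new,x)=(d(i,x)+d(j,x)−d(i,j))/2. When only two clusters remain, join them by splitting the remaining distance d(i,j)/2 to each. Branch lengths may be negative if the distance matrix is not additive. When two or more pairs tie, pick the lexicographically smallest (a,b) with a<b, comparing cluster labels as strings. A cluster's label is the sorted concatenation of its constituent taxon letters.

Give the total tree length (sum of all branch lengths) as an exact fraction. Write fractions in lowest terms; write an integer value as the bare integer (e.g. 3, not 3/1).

1483/16

step 1: merge (M,U) at d=14, Q=-361; branch lengths M→129/10, U→11/10; new cluster MU
  updated: d(C,MU)=51/2, d(E,MU)=83/2, d(K,MU)=47/2, d(L,MU)=83/2, d(MU,W)=69/2
step 2: merge (E,L) at d=14, Q=-238; branch lengths E→123/8, L→-11/8; new cluster EL
  updated: d(C,EL)=11, d(EL,K)=17, d(EL,MU)=69/2, d(EL,W)=85/2
step 3: merge (C,EL) at d=11, Q=-351/2; branch lengths C→21/4, EL→23/4; new cluster CEL
  updated: d(CEL,K)=35/2, d(CEL,MU)=49/2, d(CEL,W)=139/4
step 4: merge (CEL,K) at d=35/2, Q=-443/4; branch lengths CEL→171/16, K→109/16; new cluster CEKL
  updated: d(CEKL,MU)=61/4, d(CEKL,W)=181/8
step 5: merge (CEKL,MU) at d=61/4, Q=-579/8; branch lengths CEKL→27/16, MU→217/16; new cluster CEKLMU
  updated: d(CEKLMU,W)=335/16
step 6: merge (CEKLMU,W) at d=335/16; branch lengths CEKLMU→335/32, W→335/32; new cluster CEKLMUW
final tree: ((((C:21/4,(E:123/8,L:-11/8):23/4):171/16,K:109/16):27/16,(M:129/10,U:11/10):217/16):335/32,W:335/32)
total length: 1483/16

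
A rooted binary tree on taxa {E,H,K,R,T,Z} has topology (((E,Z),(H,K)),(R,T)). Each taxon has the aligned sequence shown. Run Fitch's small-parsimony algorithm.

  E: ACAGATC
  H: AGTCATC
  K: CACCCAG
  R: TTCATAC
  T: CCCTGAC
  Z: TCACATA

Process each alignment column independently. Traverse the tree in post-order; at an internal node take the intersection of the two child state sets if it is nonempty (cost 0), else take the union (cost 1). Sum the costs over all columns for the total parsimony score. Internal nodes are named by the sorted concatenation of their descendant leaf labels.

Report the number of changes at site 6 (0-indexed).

2

EZ@0: {A} ∪ {T} = {A,T} (union, +1)
HK@0: {A} ∪ {C} = {A,C} (union, +1)
EHKZ@0: {A,T} ∩ {A,C} = {A} (intersection, +0)
RT@0: {T} ∪ {C} = {C,T} (union, +1)
EHKRTZ@0: {A} ∪ {C,T} = {A,C,T} (union, +1)
EZ@1: {C} ∩ {C} = {C} (intersection, +0)
HK@1: {G} ∪ {A} = {A,G} (union, +1)
EHKZ@1: {C} ∪ {A,G} = {A,C,G} (union, +1)
RT@1: {T} ∪ {C} = {C,T} (union, +1)
EHKRTZ@1: {A,C,G} ∩ {C,T} = {C} (intersection, +0)
EZ@2: {A} ∩ {A} = {A} (intersection, +0)
HK@2: {T} ∪ {C} = {C,T} (union, +1)
EHKZ@2: {A} ∪ {C,T} = {A,C,T} (union, +1)
RT@2: {C} ∩ {C} = {C} (intersection, +0)
EHKRTZ@2: {A,C,T} ∩ {C} = {C} (intersection, +0)
EZ@3: {G} ∪ {C} = {C,G} (union, +1)
HK@3: {C} ∩ {C} = {C} (intersection, +0)
EHKZ@3: {C,G} ∩ {C} = {C} (intersection, +0)
RT@3: {A} ∪ {T} = {A,T} (union, +1)
EHKRTZ@3: {C} ∪ {A,T} = {A,C,T} (union, +1)
EZ@4: {A} ∩ {A} = {A} (intersection, +0)
HK@4: {A} ∪ {C} = {A,C} (union, +1)
EHKZ@4: {A} ∩ {A,C} = {A} (intersection, +0)
RT@4: {T} ∪ {G} = {G,T} (union, +1)
EHKRTZ@4: {A} ∪ {G,T} = {A,G,T} (union, +1)
EZ@5: {T} ∩ {T} = {T} (intersection, +0)
HK@5: {T} ∪ {A} = {A,T} (union, +1)
EHKZ@5: {T} ∩ {A,T} = {T} (intersection, +0)
RT@5: {A} ∩ {A} = {A} (intersection, +0)
EHKRTZ@5: {T} ∪ {A} = {A,T} (union, +1)
EZ@6: {C} ∪ {A} = {A,C} (union, +1)
HK@6: {C} ∪ {G} = {C,G} (union, +1)
EHKZ@6: {A,C} ∩ {C,G} = {C} (intersection, +0)
RT@6: {C} ∩ {C} = {C} (intersection, +0)
EHKRTZ@6: {C} ∩ {C} = {C} (intersection, +0)
per-site changes: [4, 3, 2, 3, 3, 2, 2]; total = 19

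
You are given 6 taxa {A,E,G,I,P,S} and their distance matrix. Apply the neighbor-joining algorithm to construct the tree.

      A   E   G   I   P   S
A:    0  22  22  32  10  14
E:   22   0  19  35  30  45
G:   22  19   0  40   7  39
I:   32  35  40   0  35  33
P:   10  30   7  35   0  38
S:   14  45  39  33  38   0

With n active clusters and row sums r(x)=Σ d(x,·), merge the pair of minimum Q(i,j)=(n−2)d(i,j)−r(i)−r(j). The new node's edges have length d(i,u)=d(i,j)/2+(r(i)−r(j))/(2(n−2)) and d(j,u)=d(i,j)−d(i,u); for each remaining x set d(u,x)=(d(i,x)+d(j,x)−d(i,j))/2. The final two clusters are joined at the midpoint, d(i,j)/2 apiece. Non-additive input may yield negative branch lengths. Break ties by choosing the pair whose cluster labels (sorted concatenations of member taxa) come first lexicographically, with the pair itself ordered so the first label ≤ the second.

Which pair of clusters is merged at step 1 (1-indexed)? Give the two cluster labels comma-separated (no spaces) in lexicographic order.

iteration 1: select G,P (d=7, Q=-219); attach at lengths (35/8, 21/8); label the merged cluster GP
  updated: d(A,GP)=25/2, d(E,GP)=21, d(GP,I)=34, d(GP,S)=35
iteration 2: select A,S (d=14, Q=-331/2); attach at lengths (-3/4, 59/4); label the merged cluster AS
  updated: d(AS,E)=53/2, d(AS,GP)=67/4, d(AS,I)=51/2
iteration 3: select AS,I (d=51/2, Q=-449/4); attach at lengths (101/16, 307/16); label the merged cluster AIS
  updated: d(AIS,E)=18, d(AIS,GP)=101/8
iteration 4: select AIS,E (d=18, Q=-413/8); attach at lengths (77/16, 211/16); label the merged cluster AEIS
  updated: d(AEIS,GP)=125/16
iteration 5: select AEIS,GP (d=125/16); attach at lengths (125/32, 125/32); label the merged cluster AEGIPS
final tree: ((((A:-3/4,S:59/4):101/16,I:307/16):77/16,E:211/16):125/32,(G:35/8,P:21/8):125/32)
total length: 1157/16

G,P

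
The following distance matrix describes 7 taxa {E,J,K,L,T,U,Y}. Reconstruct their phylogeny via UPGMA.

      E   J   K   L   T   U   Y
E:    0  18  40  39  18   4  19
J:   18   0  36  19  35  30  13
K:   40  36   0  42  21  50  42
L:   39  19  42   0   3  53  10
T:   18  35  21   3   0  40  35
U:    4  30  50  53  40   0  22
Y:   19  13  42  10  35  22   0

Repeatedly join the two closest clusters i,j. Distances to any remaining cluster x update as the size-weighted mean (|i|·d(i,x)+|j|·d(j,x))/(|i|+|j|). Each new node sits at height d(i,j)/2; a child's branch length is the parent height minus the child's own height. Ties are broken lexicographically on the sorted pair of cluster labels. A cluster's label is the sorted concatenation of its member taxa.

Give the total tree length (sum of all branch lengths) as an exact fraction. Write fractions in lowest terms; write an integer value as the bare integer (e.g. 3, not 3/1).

1203/16

iteration 1: select L,T (d=3); attach at lengths (3/2, 3/2); label the merged cluster LT
  updated: d(E,LT)=57/2, d(J,LT)=27, d(K,LT)=63/2, d(LT,U)=93/2, d(LT,Y)=45/2
iteration 2: select E,U (d=4); attach at lengths (2, 2); label the merged cluster EU
  updated: d(EU,J)=24, d(EU,K)=45, d(EU,LT)=75/2, d(EU,Y)=41/2
iteration 3: select J,Y (d=13); attach at lengths (13/2, 13/2); label the merged cluster JY
  updated: d(EU,JY)=89/4, d(JY,K)=39, d(JY,LT)=99/4
iteration 4: select EU,JY (d=89/4); attach at lengths (73/8, 37/8); label the merged cluster EJUY
  updated: d(EJUY,K)=42, d(EJUY,LT)=249/8
iteration 5: select EJUY,LT (d=249/8); attach at lengths (71/16, 225/16); label the merged cluster EJLTUY
  updated: d(EJLTUY,K)=77/2
iteration 6: select EJLTUY,K (d=77/2); attach at lengths (59/16, 77/4); label the merged cluster EJKLTUY
final tree: ((((E:2,U:2):73/8,(J:13/2,Y:13/2):37/8):71/16,(L:3/2,T:3/2):225/16):59/16,K:77/4)
total length: 1203/16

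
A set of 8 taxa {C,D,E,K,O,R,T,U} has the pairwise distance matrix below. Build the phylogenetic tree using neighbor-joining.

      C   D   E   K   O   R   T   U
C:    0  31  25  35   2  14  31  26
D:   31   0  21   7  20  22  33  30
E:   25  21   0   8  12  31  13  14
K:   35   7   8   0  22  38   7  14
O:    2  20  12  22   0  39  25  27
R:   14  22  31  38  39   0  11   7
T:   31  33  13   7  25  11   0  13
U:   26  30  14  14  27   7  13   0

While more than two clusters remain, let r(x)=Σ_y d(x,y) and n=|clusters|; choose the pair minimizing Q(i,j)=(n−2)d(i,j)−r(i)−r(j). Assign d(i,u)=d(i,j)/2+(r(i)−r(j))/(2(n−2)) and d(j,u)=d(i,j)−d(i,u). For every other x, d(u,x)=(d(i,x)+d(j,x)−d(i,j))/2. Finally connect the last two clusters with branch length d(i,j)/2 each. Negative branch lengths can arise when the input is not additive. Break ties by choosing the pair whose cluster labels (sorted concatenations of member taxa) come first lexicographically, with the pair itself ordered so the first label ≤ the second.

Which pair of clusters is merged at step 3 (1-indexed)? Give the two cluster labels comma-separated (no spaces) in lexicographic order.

1. join C+O (d=2, Q=-299) ⇒ CO; edges |C|=29/12, |O|=-5/12
  updated: d(CO,D)=49/2, d(CO,E)=35/2, d(CO,K)=55/2, d(CO,R)=51/2, d(CO,T)=27, d(CO,U)=51/2
2. join D+K (d=7, Q=-204) ⇒ DK; edges |D|=71/10, |K|=-1/10
  updated: d(CO,DK)=45/2, d(DK,E)=11, d(DK,R)=53/2, d(DK,T)=33/2, d(DK,U)=37/2
3. join R+U (d=7, Q=-151) ⇒ RU; edges |R|=51/8, |U|=5/8
  updated: d(CO,RU)=22, d(DK,RU)=19, d(E,RU)=19, d(RU,T)=17/2
4. join RU+T (d=17/2, Q=-108) ⇒ RTU; edges |RU|=29/6, |T|=11/3
  updated: d(CO,RTU)=81/4, d(DK,RTU)=27/2, d(E,RTU)=47/4
5. join CO+E (d=35/2, Q=-131/2) ⇒ CEO; edges |CO|=55/4, |E|=15/4
  updated: d(CEO,DK)=8, d(CEO,RTU)=29/4
6. join CEO+DK (d=8, Q=-115/4) ⇒ CDEKO; edges |CEO|=7/8, |DK|=57/8
  updated: d(CDEKO,RTU)=51/8
7. join CDEKO+RTU (d=51/8) ⇒ CDEKORTU; edges |CDEKO|=51/16, |RTU|=51/16
final tree: ((((C:29/12,O:-5/12):55/4,E:15/4):7/8,(D:71/10,K:-1/10):57/8):51/16,((R:51/8,U:5/8):29/6,T:11/3):51/16)
total length: 451/8

R,U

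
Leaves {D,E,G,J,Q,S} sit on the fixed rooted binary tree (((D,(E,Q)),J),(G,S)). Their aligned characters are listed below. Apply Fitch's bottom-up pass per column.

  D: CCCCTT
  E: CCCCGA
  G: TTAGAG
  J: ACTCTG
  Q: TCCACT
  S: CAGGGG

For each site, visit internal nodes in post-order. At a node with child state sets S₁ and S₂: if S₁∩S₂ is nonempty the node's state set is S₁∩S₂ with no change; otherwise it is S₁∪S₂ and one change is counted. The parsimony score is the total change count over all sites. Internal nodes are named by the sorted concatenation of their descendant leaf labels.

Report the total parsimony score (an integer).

16

site 0, node EQ: E={C} ∪ Q={T} → {C,T} (+1)
site 0, node DEQ: D={C} ∩ EQ={C,T} → {C} (+0)
site 0, node DEJQ: DEQ={C} ∪ J={A} → {A,C} (+1)
site 0, node GS: G={T} ∪ S={C} → {C,T} (+1)
site 0, node DEGJQS: DEJQ={A,C} ∩ GS={C,T} → {C} (+0)
site 1, node EQ: E={C} ∩ Q={C} → {C} (+0)
site 1, node DEQ: D={C} ∩ EQ={C} → {C} (+0)
site 1, node DEJQ: DEQ={C} ∩ J={C} → {C} (+0)
site 1, node GS: G={T} ∪ S={A} → {A,T} (+1)
site 1, node DEGJQS: DEJQ={C} ∪ GS={A,T} → {A,C,T} (+1)
site 2, node EQ: E={C} ∩ Q={C} → {C} (+0)
site 2, node DEQ: D={C} ∩ EQ={C} → {C} (+0)
site 2, node DEJQ: DEQ={C} ∪ J={T} → {C,T} (+1)
site 2, node GS: G={A} ∪ S={G} → {A,G} (+1)
site 2, node DEGJQS: DEJQ={C,T} ∪ GS={A,G} → {A,C,G,T} (+1)
site 3, node EQ: E={C} ∪ Q={A} → {A,C} (+1)
site 3, node DEQ: D={C} ∩ EQ={A,C} → {C} (+0)
site 3, node DEJQ: DEQ={C} ∩ J={C} → {C} (+0)
site 3, node GS: G={G} ∩ S={G} → {G} (+0)
site 3, node DEGJQS: DEJQ={C} ∪ GS={G} → {C,G} (+1)
site 4, node EQ: E={G} ∪ Q={C} → {C,G} (+1)
site 4, node DEQ: D={T} ∪ EQ={C,G} → {C,G,T} (+1)
site 4, node DEJQ: DEQ={C,G,T} ∩ J={T} → {T} (+0)
site 4, node GS: G={A} ∪ S={G} → {A,G} (+1)
site 4, node DEGJQS: DEJQ={T} ∪ GS={A,G} → {A,G,T} (+1)
site 5, node EQ: E={A} ∪ Q={T} → {A,T} (+1)
site 5, node DEQ: D={T} ∩ EQ={A,T} → {T} (+0)
site 5, node DEJQ: DEQ={T} ∪ J={G} → {G,T} (+1)
site 5, node GS: G={G} ∩ S={G} → {G} (+0)
site 5, node DEGJQS: DEJQ={G,T} ∩ GS={G} → {G} (+0)
per-site changes: [3, 2, 3, 2, 4, 2]; total = 16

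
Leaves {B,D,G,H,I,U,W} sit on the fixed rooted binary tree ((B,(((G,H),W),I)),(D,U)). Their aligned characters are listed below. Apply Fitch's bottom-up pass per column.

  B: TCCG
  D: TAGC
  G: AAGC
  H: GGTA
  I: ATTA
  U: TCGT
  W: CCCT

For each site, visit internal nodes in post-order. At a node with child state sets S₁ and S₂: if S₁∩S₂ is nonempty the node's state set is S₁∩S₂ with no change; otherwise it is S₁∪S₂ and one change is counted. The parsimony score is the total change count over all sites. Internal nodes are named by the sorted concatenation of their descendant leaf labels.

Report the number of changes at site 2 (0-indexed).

site 0, node GH: G={A} ∪ H={G} → {A,G} (+1)
site 0, node GHW: GH={A,G} ∪ W={C} → {A,C,G} (+1)
site 0, node GHIW: GHW={A,C,G} ∩ I={A} → {A} (+0)
site 0, node BGHIW: B={T} ∪ GHIW={A} → {A,T} (+1)
site 0, node DU: D={T} ∩ U={T} → {T} (+0)
site 0, node BDGHIUW: BGHIW={A,T} ∩ DU={T} → {T} (+0)
site 1, node GH: G={A} ∪ H={G} → {A,G} (+1)
site 1, node GHW: GH={A,G} ∪ W={C} → {A,C,G} (+1)
site 1, node GHIW: GHW={A,C,G} ∪ I={T} → {A,C,G,T} (+1)
site 1, node BGHIW: B={C} ∩ GHIW={A,C,G,T} → {C} (+0)
site 1, node DU: D={A} ∪ U={C} → {A,C} (+1)
site 1, node BDGHIUW: BGHIW={C} ∩ DU={A,C} → {C} (+0)
site 2, node GH: G={G} ∪ H={T} → {G,T} (+1)
site 2, node GHW: GH={G,T} ∪ W={C} → {C,G,T} (+1)
site 2, node GHIW: GHW={C,G,T} ∩ I={T} → {T} (+0)
site 2, node BGHIW: B={C} ∪ GHIW={T} → {C,T} (+1)
site 2, node DU: D={G} ∩ U={G} → {G} (+0)
site 2, node BDGHIUW: BGHIW={C,T} ∪ DU={G} → {C,G,T} (+1)
site 3, node GH: G={C} ∪ H={A} → {A,C} (+1)
site 3, node GHW: GH={A,C} ∪ W={T} → {A,C,T} (+1)
site 3, node GHIW: GHW={A,C,T} ∩ I={A} → {A} (+0)
site 3, node BGHIW: B={G} ∪ GHIW={A} → {A,G} (+1)
site 3, node DU: D={C} ∪ U={T} → {C,T} (+1)
site 3, node BDGHIUW: BGHIW={A,G} ∪ DU={C,T} → {A,C,G,T} (+1)
per-site changes: [3, 4, 4, 5]; total = 16

4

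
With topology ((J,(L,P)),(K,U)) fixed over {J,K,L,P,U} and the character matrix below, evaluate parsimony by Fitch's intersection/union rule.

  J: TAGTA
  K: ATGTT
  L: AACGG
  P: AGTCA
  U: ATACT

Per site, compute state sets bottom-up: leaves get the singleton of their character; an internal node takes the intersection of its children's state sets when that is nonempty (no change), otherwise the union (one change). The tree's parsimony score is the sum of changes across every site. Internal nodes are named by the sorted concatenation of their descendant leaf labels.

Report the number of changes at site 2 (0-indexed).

site 0, node LP: L={A} ∩ P={A} → {A} (+0)
site 0, node JLP: J={T} ∪ LP={A} → {A,T} (+1)
site 0, node KU: K={A} ∩ U={A} → {A} (+0)
site 0, node JKLPU: JLP={A,T} ∩ KU={A} → {A} (+0)
site 1, node LP: L={A} ∪ P={G} → {A,G} (+1)
site 1, node JLP: J={A} ∩ LP={A,G} → {A} (+0)
site 1, node KU: K={T} ∩ U={T} → {T} (+0)
site 1, node JKLPU: JLP={A} ∪ KU={T} → {A,T} (+1)
site 2, node LP: L={C} ∪ P={T} → {C,T} (+1)
site 2, node JLP: J={G} ∪ LP={C,T} → {C,G,T} (+1)
site 2, node KU: K={G} ∪ U={A} → {A,G} (+1)
site 2, node JKLPU: JLP={C,G,T} ∩ KU={A,G} → {G} (+0)
site 3, node LP: L={G} ∪ P={C} → {C,G} (+1)
site 3, node JLP: J={T} ∪ LP={C,G} → {C,G,T} (+1)
site 3, node KU: K={T} ∪ U={C} → {C,T} (+1)
site 3, node JKLPU: JLP={C,G,T} ∩ KU={C,T} → {C,T} (+0)
site 4, node LP: L={G} ∪ P={A} → {A,G} (+1)
site 4, node JLP: J={A} ∩ LP={A,G} → {A} (+0)
site 4, node KU: K={T} ∩ U={T} → {T} (+0)
site 4, node JKLPU: JLP={A} ∪ KU={T} → {A,T} (+1)
per-site changes: [1, 2, 3, 3, 2]; total = 11

3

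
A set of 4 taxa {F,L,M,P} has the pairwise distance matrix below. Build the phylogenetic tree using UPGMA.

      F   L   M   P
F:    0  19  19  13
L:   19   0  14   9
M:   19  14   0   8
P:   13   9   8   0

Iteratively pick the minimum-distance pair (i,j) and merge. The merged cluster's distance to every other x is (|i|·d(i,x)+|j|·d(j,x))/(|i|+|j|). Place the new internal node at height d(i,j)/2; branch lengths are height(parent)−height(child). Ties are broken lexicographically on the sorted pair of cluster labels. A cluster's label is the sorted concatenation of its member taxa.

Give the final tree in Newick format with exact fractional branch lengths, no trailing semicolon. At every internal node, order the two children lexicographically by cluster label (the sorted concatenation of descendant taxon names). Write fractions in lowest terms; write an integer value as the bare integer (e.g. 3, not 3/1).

(F:17/2,(L:23/4,(M:4,P:4):7/4):11/4)

iteration 1: select M,P (d=8); attach at lengths (4, 4); label the merged cluster MP
  updated: d(F,MP)=16, d(L,MP)=23/2
iteration 2: select L,MP (d=23/2); attach at lengths (23/4, 7/4); label the merged cluster LMP
  updated: d(F,LMP)=17
iteration 3: select F,LMP (d=17); attach at lengths (17/2, 11/4); label the merged cluster FLMP
final tree: (F:17/2,(L:23/4,(M:4,P:4):7/4):11/4)
total length: 107/4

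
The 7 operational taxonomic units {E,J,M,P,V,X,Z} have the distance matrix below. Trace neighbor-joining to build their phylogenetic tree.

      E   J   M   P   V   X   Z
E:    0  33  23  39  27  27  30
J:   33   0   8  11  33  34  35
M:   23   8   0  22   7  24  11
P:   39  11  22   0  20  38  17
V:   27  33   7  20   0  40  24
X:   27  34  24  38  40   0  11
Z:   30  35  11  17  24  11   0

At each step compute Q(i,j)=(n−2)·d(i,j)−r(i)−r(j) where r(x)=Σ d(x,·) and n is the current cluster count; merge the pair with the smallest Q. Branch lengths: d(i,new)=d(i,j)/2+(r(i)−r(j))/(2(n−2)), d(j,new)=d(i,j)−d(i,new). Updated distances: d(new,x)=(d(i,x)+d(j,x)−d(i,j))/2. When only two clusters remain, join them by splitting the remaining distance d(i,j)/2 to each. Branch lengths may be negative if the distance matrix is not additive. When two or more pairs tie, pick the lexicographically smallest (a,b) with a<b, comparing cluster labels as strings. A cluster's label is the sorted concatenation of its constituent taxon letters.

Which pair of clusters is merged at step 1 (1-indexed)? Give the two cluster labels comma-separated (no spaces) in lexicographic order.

step 1: merge (X,Z) at d=11, Q=-247; branch lengths X→101/10, Z→9/10; new cluster XZ
  updated: d(E,XZ)=23, d(J,XZ)=29, d(M,XZ)=12, d(P,XZ)=22, d(V,XZ)=53/2
step 2: merge (J,P) at d=11, Q=-184; branch lengths J→11/2, P→11/2; new cluster JP
  updated: d(E,JP)=61/2, d(JP,M)=19/2, d(JP,V)=21, d(JP,XZ)=20
step 3: merge (E,XZ) at d=23, Q=-116; branch lengths E→91/6, XZ→47/6; new cluster EXZ
  updated: d(EXZ,JP)=55/4, d(EXZ,M)=6, d(EXZ,V)=61/4
step 4: merge (EXZ,JP) at d=55/4, Q=-207/4; branch lengths EXZ→73/16, JP→147/16; new cluster EJPXZ
  updated: d(EJPXZ,M)=7/8, d(EJPXZ,V)=45/4
step 5: merge (EJPXZ,M) at d=7/8, Q=-153/8; branch lengths EJPXZ→41/16, M→-27/16; new cluster EJMPXZ
  updated: d(EJMPXZ,V)=139/16
step 6: merge (EJMPXZ,V) at d=139/16; branch lengths EJMPXZ→139/32, V→139/32; new cluster EJMPVXZ
final tree: ((((E:91/6,(X:101/10,Z:9/10):47/6):73/16,(J:11/2,P:11/2):147/16):41/16,M:-27/16):139/32,V:139/32)
total length: 1093/16

X,Z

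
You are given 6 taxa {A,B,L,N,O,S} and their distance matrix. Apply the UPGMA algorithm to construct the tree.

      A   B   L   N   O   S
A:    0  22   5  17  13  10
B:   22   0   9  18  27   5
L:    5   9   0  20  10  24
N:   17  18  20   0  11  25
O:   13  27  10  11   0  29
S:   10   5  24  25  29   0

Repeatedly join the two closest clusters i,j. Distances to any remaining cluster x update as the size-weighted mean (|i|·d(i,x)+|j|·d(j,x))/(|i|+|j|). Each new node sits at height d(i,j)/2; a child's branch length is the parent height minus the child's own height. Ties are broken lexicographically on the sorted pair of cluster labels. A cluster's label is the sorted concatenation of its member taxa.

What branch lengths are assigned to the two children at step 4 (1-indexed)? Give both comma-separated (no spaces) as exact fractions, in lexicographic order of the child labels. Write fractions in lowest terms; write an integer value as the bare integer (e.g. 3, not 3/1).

1. join A+L (d=5) ⇒ AL; edges |A|=5/2, |L|=5/2
  updated: d(AL,B)=31/2, d(AL,N)=37/2, d(AL,O)=23/2, d(AL,S)=17
2. join B+S (d=5) ⇒ BS; edges |B|=5/2, |S|=5/2
  updated: d(AL,BS)=65/4, d(BS,N)=43/2, d(BS,O)=28
3. join N+O (d=11) ⇒ NO; edges |N|=11/2, |O|=11/2
  updated: d(AL,NO)=15, d(BS,NO)=99/4
4. join AL+NO (d=15) ⇒ ALNO; edges |AL|=5, |NO|=2
  updated: d(ALNO,BS)=41/2
5. join ALNO+BS (d=41/2) ⇒ ABLNOS; edges |ALNO|=11/4, |BS|=31/4
final tree: (((A:5/2,L:5/2):5,(N:11/2,O:11/2):2):11/4,(B:5/2,S:5/2):31/4)
total length: 77/2

5,2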